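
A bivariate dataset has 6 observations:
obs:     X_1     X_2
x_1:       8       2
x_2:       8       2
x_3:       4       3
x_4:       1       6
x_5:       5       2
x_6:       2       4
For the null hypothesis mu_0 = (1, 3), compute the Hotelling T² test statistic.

Step 1 — sample mean vector:
  mean(X_1) = (8 + 8 + 4 + 1 + 5 + 2) / 6 = 28/6 = 4.6667
  mean(X_2) = (2 + 2 + 3 + 6 + 2 + 4) / 6 = 19/6 = 3.1667
  x̄ = (4.6667, 3.1667),  deviation x̄ - mu_0 = (4.6667, 3.1667) - (1, 3) = (3.6667, 0.1667).

Step 2 — sample covariance matrix, S[i,j] = (1/(n-1)) · Σ_k (x_{k,i} - mean_i) · (x_{k,j} - mean_j), divisor n-1 = 5:
  S[X_1,X_1] = ((3.3333)·(3.3333) + (3.3333)·(3.3333) + (-0.6667)·(-0.6667) + (-3.6667)·(-3.6667) + (0.3333)·(0.3333) + (-2.6667)·(-2.6667)) / 5 = 43.3333/5 = 8.6667
  S[X_1,X_2] = ((3.3333)·(-1.1667) + (3.3333)·(-1.1667) + (-0.6667)·(-0.1667) + (-3.6667)·(2.8333) + (0.3333)·(-1.1667) + (-2.6667)·(0.8333)) / 5 = -20.6667/5 = -4.1333
  S[X_2,X_2] = ((-1.1667)·(-1.1667) + (-1.1667)·(-1.1667) + (-0.1667)·(-0.1667) + (2.8333)·(2.8333) + (-1.1667)·(-1.1667) + (0.8333)·(0.8333)) / 5 = 12.8333/5 = 2.5667
  S = [[8.6667, -4.1333],
 [-4.1333, 2.5667]].

Step 3 — invert S. det(S) = 8.6667·2.5667 - (-4.1333)² = 5.16.
  S^{-1} = (1/det) · [[d, -b], [-b, a]] = [[0.4974, 0.801],
 [0.801, 1.6796]].

Step 4 — quadratic form (x̄ - mu_0)^T · S^{-1} · (x̄ - mu_0):
  S^{-1} · (x̄ - mu_0) = (1.9574, 3.2171),
  (x̄ - mu_0)^T · [...] = (3.6667)·(1.9574) + (0.1667)·(3.2171) = 7.7132.

Step 5 — scale by n: T² = 6 · 7.7132 = 46.2791.

T² ≈ 46.2791


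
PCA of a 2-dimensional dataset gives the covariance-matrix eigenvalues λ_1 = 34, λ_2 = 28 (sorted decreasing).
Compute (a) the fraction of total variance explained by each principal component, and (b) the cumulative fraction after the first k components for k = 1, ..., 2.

Step 1 — total variance = trace(Sigma) = Σ λ_i = 34 + 28 = 62.

Step 2 — fraction explained by component i = λ_i / Σ λ:
  PC1: 34/62 = 0.5484
  PC2: 28/62 = 0.4516

Step 3 — cumulative fraction after k components = (λ_1 + ... + λ_k) / Σ λ:
  k = 1: 34/62 = 0.5484
  k = 2: (34 + 28)/62 = 62/62 = 1

Summary (fraction, with percent):

explained: PC1 0.5484 (54.84%), PC2 0.4516 (45.16%);  cumulative: 0.5484, 1


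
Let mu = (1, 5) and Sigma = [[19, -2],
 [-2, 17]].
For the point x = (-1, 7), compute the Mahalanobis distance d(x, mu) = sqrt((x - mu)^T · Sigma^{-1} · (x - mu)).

Step 1 — centre the observation: (x - mu) = (-2, 2).

Step 2 — invert Sigma. det(Sigma) = 19·17 - (-2)² = 319.
  Sigma^{-1} = (1/det) · [[d, -b], [-b, a]] = [[0.0533, 0.0063],
 [0.0063, 0.0596]].

Step 3 — form the quadratic (x - mu)^T · Sigma^{-1} · (x - mu):
  Sigma^{-1} · (x - mu) = (-0.094, 0.1066).
  (x - mu)^T · [Sigma^{-1} · (x - mu)] = (-2)·(-0.094) + (2)·(0.1066) = 0.4013.

Step 4 — take square root: d = √(0.4013) ≈ 0.6334.

d(x, mu) = √(0.4013) ≈ 0.6334


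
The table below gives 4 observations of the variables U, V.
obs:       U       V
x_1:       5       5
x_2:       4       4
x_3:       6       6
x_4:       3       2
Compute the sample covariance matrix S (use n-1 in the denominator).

Step 1 — column means:
  mean(U) = (5 + 4 + 6 + 3) / 4 = 18/4 = 4.5
  mean(V) = (5 + 4 + 6 + 2) / 4 = 17/4 = 4.25

Step 2 — sample covariance S[i,j] = (1/(n-1)) · Σ_k (x_{k,i} - mean_i) · (x_{k,j} - mean_j), with n-1 = 3.
  S[U,U] = ((0.5)·(0.5) + (-0.5)·(-0.5) + (1.5)·(1.5) + (-1.5)·(-1.5)) / 3 = 5/3 = 1.6667
  S[U,V] = ((0.5)·(0.75) + (-0.5)·(-0.25) + (1.5)·(1.75) + (-1.5)·(-2.25)) / 3 = 6.5/3 = 2.1667
  S[V,V] = ((0.75)·(0.75) + (-0.25)·(-0.25) + (1.75)·(1.75) + (-2.25)·(-2.25)) / 3 = 8.75/3 = 2.9167

S is symmetric (S[j,i] = S[i,j]). Assembling:

S = [[1.6667, 2.1667],
 [2.1667, 2.9167]]


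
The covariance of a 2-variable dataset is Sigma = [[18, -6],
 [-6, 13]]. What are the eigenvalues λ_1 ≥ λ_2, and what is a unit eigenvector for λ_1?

Step 1 — characteristic polynomial of 2×2 Sigma:
  det(Sigma - λI) = λ² - trace · λ + det = 0.
  trace = 18 + 13 = 31, det = 18·13 - (-6)² = 198.
Step 2 — discriminant:
  Δ = trace² - 4·det = 961 - 792 = 169.
Step 3 — eigenvalues:
  λ = (trace ± √Δ)/2 = (31 ± 13)/2,
  λ_1 = 22,  λ_2 = 9.

Step 4 — unit eigenvector for λ_1: solve (Sigma - λ_1 I)v = 0. First row:
  (18 - 22)·v_x + (-6)·v_y = 0, i.e. (-4)·v_x + (-6)·v_y = 0,
  so v ∝ (b, λ_1 - a) = (-6, 4); multiply by -1 so the first entry is positive: u = (6, -4).
  ||u|| = √((6)² + (-4)²) = √(52) ≈ 7.2111,
  v_1 = u/||u|| ≈ (0.8321, -0.5547) (||v_1|| = 1).

λ_1 = 22,  λ_2 = 9;  v_1 ≈ (0.8321, -0.5547)


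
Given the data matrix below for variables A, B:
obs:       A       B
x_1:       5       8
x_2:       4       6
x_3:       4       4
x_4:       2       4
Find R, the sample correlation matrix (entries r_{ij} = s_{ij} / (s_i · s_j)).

Step 1 — column means:
  mean(A) = (5 + 4 + 4 + 2) / 4 = 15/4 = 3.75
  mean(B) = (8 + 6 + 4 + 4) / 4 = 22/4 = 5.5

Step 2 — sample variances and covariances s[i,j] = (1/(n-1)) · Σ_k (x_{k,i} - mean_i) · (x_{k,j} - mean_j), with n-1 = 3:
  s[A,A] = ((1.25)·(1.25) + (0.25)·(0.25) + (0.25)·(0.25) + (-1.75)·(-1.75)) / 3 = 4.75/3 = 1.5833
  s[A,B] = ((1.25)·(2.5) + (0.25)·(0.5) + (0.25)·(-1.5) + (-1.75)·(-1.5)) / 3 = 5.5/3 = 1.8333
  s[B,B] = ((2.5)·(2.5) + (0.5)·(0.5) + (-1.5)·(-1.5) + (-1.5)·(-1.5)) / 3 = 11/3 = 3.6667
  Sample standard deviations s_i = √(s[i,i]):
  s(A) = √(1.5833) = 1.2583
  s(B) = √(3.6667) = 1.9149

Step 3 — r_{ij} = s_{ij} / (s_i · s_j):
  r[A,A] = 1 (diagonal).
  r[A,B] = 1.8333 / (1.2583 · 1.9149) = 1.8333 / 2.4095 = 0.7609
  r[B,B] = 1 (diagonal).

R is symmetric with unit diagonal. Assembling:

R = [[1, 0.7609],
 [0.7609, 1]]


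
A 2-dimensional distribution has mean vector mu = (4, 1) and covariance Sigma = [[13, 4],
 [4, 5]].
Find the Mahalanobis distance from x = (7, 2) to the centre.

Step 1 — centre the observation: (x - mu) = (3, 1).

Step 2 — invert Sigma. det(Sigma) = 13·5 - (4)² = 49.
  Sigma^{-1} = (1/det) · [[d, -b], [-b, a]] = [[0.102, -0.0816],
 [-0.0816, 0.2653]].

Step 3 — form the quadratic (x - mu)^T · Sigma^{-1} · (x - mu):
  Sigma^{-1} · (x - mu) = (0.2245, 0.0204).
  (x - mu)^T · [Sigma^{-1} · (x - mu)] = (3)·(0.2245) + (1)·(0.0204) = 0.6939.

Step 4 — take square root: d = √(0.6939) ≈ 0.833.

d(x, mu) = √(0.6939) ≈ 0.833


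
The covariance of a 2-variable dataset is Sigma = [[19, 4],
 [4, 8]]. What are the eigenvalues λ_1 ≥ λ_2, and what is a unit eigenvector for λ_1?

Step 1 — characteristic polynomial of 2×2 Sigma:
  det(Sigma - λI) = λ² - trace · λ + det = 0.
  trace = 19 + 8 = 27, det = 19·8 - (4)² = 136.
Step 2 — discriminant:
  Δ = trace² - 4·det = 729 - 544 = 185.
Step 3 — eigenvalues:
  λ = (trace ± √Δ)/2 = (27 ± 13.6015)/2,
  λ_1 = 20.3007,  λ_2 = 6.6993.

Step 4 — unit eigenvector for λ_1: solve (Sigma - λ_1 I)v = 0. First row:
  (19 - 20.3007)·v_x + (4)·v_y = 0, i.e. (-1.3007)·v_x + (4)·v_y = 0,
  so v ∝ (b, λ_1 - a) = (4, 1.3007) = u.
  ||u|| = √((4)² + (1.3007)²) = √(17.6919) ≈ 4.2062,
  v_1 = u/||u|| ≈ (0.951, 0.3092) (||v_1|| = 1).

λ_1 = 20.3007,  λ_2 = 6.6993;  v_1 ≈ (0.951, 0.3092)


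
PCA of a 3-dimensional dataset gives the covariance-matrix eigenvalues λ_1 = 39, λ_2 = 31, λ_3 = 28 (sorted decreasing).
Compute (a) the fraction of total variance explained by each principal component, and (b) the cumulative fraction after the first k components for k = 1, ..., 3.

Step 1 — total variance = trace(Sigma) = Σ λ_i = 39 + 31 + 28 = 98.

Step 2 — fraction explained by component i = λ_i / Σ λ:
  PC1: 39/98 = 0.398
  PC2: 31/98 = 0.3163
  PC3: 28/98 = 0.2857

Step 3 — cumulative fraction after k components = (λ_1 + ... + λ_k) / Σ λ:
  k = 1: 39/98 = 0.398
  k = 2: (39 + 31)/98 = 70/98 = 0.7143
  k = 3: (39 + 31 + 28)/98 = 98/98 = 1

Summary (fraction, with percent):

explained: PC1 0.398 (39.8%), PC2 0.3163 (31.63%), PC3 0.2857 (28.57%);  cumulative: 0.398, 0.7143, 1


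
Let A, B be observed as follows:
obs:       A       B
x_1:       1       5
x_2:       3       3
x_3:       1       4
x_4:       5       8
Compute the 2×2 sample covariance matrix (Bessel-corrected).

Step 1 — column means:
  mean(A) = (1 + 3 + 1 + 5) / 4 = 10/4 = 2.5
  mean(B) = (5 + 3 + 4 + 8) / 4 = 20/4 = 5

Step 2 — sample covariance S[i,j] = (1/(n-1)) · Σ_k (x_{k,i} - mean_i) · (x_{k,j} - mean_j), with n-1 = 3.
  S[A,A] = ((-1.5)·(-1.5) + (0.5)·(0.5) + (-1.5)·(-1.5) + (2.5)·(2.5)) / 3 = 11/3 = 3.6667
  S[A,B] = ((-1.5)·(0) + (0.5)·(-2) + (-1.5)·(-1) + (2.5)·(3)) / 3 = 8/3 = 2.6667
  S[B,B] = ((0)·(0) + (-2)·(-2) + (-1)·(-1) + (3)·(3)) / 3 = 14/3 = 4.6667

S is symmetric (S[j,i] = S[i,j]). Assembling:

S = [[3.6667, 2.6667],
 [2.6667, 4.6667]]


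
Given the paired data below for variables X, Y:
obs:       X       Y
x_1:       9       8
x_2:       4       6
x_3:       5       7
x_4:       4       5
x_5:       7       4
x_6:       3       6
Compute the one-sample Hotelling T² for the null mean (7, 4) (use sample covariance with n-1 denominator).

Step 1 — sample mean vector:
  mean(X) = (9 + 4 + 5 + 4 + 7 + 3) / 6 = 32/6 = 5.3333
  mean(Y) = (8 + 6 + 7 + 5 + 4 + 6) / 6 = 36/6 = 6
  x̄ = (5.3333, 6),  deviation x̄ - mu_0 = (5.3333, 6) - (7, 4) = (-1.6667, 2).

Step 2 — sample covariance matrix, S[i,j] = (1/(n-1)) · Σ_k (x_{k,i} - mean_i) · (x_{k,j} - mean_j), divisor n-1 = 5:
  S[X,X] = ((3.6667)·(3.6667) + (-1.3333)·(-1.3333) + (-0.3333)·(-0.3333) + (-1.3333)·(-1.3333) + (1.6667)·(1.6667) + (-2.3333)·(-2.3333)) / 5 = 25.3333/5 = 5.0667
  S[X,Y] = ((3.6667)·(2) + (-1.3333)·(0) + (-0.3333)·(1) + (-1.3333)·(-1) + (1.6667)·(-2) + (-2.3333)·(0)) / 5 = 5/5 = 1
  S[Y,Y] = ((2)·(2) + (0)·(0) + (1)·(1) + (-1)·(-1) + (-2)·(-2) + (0)·(0)) / 5 = 10/5 = 2
  S = [[5.0667, 1],
 [1, 2]].

Step 3 — invert S. det(S) = 5.0667·2 - (1)² = 9.1333.
  S^{-1} = (1/det) · [[d, -b], [-b, a]] = [[0.219, -0.1095],
 [-0.1095, 0.5547]].

Step 4 — quadratic form (x̄ - mu_0)^T · S^{-1} · (x̄ - mu_0):
  S^{-1} · (x̄ - mu_0) = (-0.5839, 1.292),
  (x̄ - mu_0)^T · [...] = (-1.6667)·(-0.5839) + (2)·(1.292) = 3.5572.

Step 5 — scale by n: T² = 6 · 3.5572 = 21.3431.

T² ≈ 21.3431


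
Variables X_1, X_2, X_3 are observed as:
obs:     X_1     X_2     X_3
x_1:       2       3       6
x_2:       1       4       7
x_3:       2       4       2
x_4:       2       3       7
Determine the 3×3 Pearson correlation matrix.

Step 1 — column means:
  mean(X_1) = (2 + 1 + 2 + 2) / 4 = 7/4 = 1.75
  mean(X_2) = (3 + 4 + 4 + 3) / 4 = 14/4 = 3.5
  mean(X_3) = (6 + 7 + 2 + 7) / 4 = 22/4 = 5.5

Step 2 — sample variances and covariances s[i,j] = (1/(n-1)) · Σ_k (x_{k,i} - mean_i) · (x_{k,j} - mean_j), with n-1 = 3:
  s[X_1,X_1] = ((0.25)·(0.25) + (-0.75)·(-0.75) + (0.25)·(0.25) + (0.25)·(0.25)) / 3 = 0.75/3 = 0.25
  s[X_1,X_2] = ((0.25)·(-0.5) + (-0.75)·(0.5) + (0.25)·(0.5) + (0.25)·(-0.5)) / 3 = -0.5/3 = -0.1667
  s[X_1,X_3] = ((0.25)·(0.5) + (-0.75)·(1.5) + (0.25)·(-3.5) + (0.25)·(1.5)) / 3 = -1.5/3 = -0.5
  s[X_2,X_2] = ((-0.5)·(-0.5) + (0.5)·(0.5) + (0.5)·(0.5) + (-0.5)·(-0.5)) / 3 = 1/3 = 0.3333
  s[X_2,X_3] = ((-0.5)·(0.5) + (0.5)·(1.5) + (0.5)·(-3.5) + (-0.5)·(1.5)) / 3 = -2/3 = -0.6667
  s[X_3,X_3] = ((0.5)·(0.5) + (1.5)·(1.5) + (-3.5)·(-3.5) + (1.5)·(1.5)) / 3 = 17/3 = 5.6667
  Sample standard deviations s_i = √(s[i,i]):
  s(X_1) = √(0.25) = 0.5
  s(X_2) = √(0.3333) = 0.5774
  s(X_3) = √(5.6667) = 2.3805

Step 3 — r_{ij} = s_{ij} / (s_i · s_j):
  r[X_1,X_1] = 1 (diagonal).
  r[X_1,X_2] = -0.1667 / (0.5 · 0.5774) = -0.1667 / 0.2887 = -0.5774
  r[X_1,X_3] = -0.5 / (0.5 · 2.3805) = -0.5 / 1.1902 = -0.4201
  r[X_2,X_2] = 1 (diagonal).
  r[X_2,X_3] = -0.6667 / (0.5774 · 2.3805) = -0.6667 / 1.3744 = -0.4851
  r[X_3,X_3] = 1 (diagonal).

R is symmetric with unit diagonal. Assembling:

R = [[1, -0.5774, -0.4201],
 [-0.5774, 1, -0.4851],
 [-0.4201, -0.4851, 1]]


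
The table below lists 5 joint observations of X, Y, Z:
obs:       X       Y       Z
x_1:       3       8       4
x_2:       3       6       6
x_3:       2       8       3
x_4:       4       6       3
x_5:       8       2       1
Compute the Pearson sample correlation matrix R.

Step 1 — column means:
  mean(X) = (3 + 3 + 2 + 4 + 8) / 5 = 20/5 = 4
  mean(Y) = (8 + 6 + 8 + 6 + 2) / 5 = 30/5 = 6
  mean(Z) = (4 + 6 + 3 + 3 + 1) / 5 = 17/5 = 3.4

Step 2 — sample variances and covariances s[i,j] = (1/(n-1)) · Σ_k (x_{k,i} - mean_i) · (x_{k,j} - mean_j), with n-1 = 4:
  s[X,X] = ((-1)·(-1) + (-1)·(-1) + (-2)·(-2) + (0)·(0) + (4)·(4)) / 4 = 22/4 = 5.5
  s[X,Y] = ((-1)·(2) + (-1)·(0) + (-2)·(2) + (0)·(0) + (4)·(-4)) / 4 = -22/4 = -5.5
  s[X,Z] = ((-1)·(0.6) + (-1)·(2.6) + (-2)·(-0.4) + (0)·(-0.4) + (4)·(-2.4)) / 4 = -12/4 = -3
  s[Y,Y] = ((2)·(2) + (0)·(0) + (2)·(2) + (0)·(0) + (-4)·(-4)) / 4 = 24/4 = 6
  s[Y,Z] = ((2)·(0.6) + (0)·(2.6) + (2)·(-0.4) + (0)·(-0.4) + (-4)·(-2.4)) / 4 = 10/4 = 2.5
  s[Z,Z] = ((0.6)·(0.6) + (2.6)·(2.6) + (-0.4)·(-0.4) + (-0.4)·(-0.4) + (-2.4)·(-2.4)) / 4 = 13.2/4 = 3.3
  Sample standard deviations s_i = √(s[i,i]):
  s(X) = √(5.5) = 2.3452
  s(Y) = √(6) = 2.4495
  s(Z) = √(3.3) = 1.8166

Step 3 — r_{ij} = s_{ij} / (s_i · s_j):
  r[X,X] = 1 (diagonal).
  r[X,Y] = -5.5 / (2.3452 · 2.4495) = -5.5 / 5.7446 = -0.9574
  r[X,Z] = -3 / (2.3452 · 1.8166) = -3 / 4.2603 = -0.7042
  r[Y,Y] = 1 (diagonal).
  r[Y,Z] = 2.5 / (2.4495 · 1.8166) = 2.5 / 4.4497 = 0.5618
  r[Z,Z] = 1 (diagonal).

R is symmetric with unit diagonal. Assembling:

R = [[1, -0.9574, -0.7042],
 [-0.9574, 1, 0.5618],
 [-0.7042, 0.5618, 1]]


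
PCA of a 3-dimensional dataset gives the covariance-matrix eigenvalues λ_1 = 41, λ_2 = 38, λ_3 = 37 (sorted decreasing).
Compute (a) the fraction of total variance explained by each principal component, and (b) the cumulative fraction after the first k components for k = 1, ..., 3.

Step 1 — total variance = trace(Sigma) = Σ λ_i = 41 + 38 + 37 = 116.

Step 2 — fraction explained by component i = λ_i / Σ λ:
  PC1: 41/116 = 0.3534
  PC2: 38/116 = 0.3276
  PC3: 37/116 = 0.319

Step 3 — cumulative fraction after k components = (λ_1 + ... + λ_k) / Σ λ:
  k = 1: 41/116 = 0.3534
  k = 2: (41 + 38)/116 = 79/116 = 0.681
  k = 3: (41 + 38 + 37)/116 = 116/116 = 1

Summary (fraction, with percent):

explained: PC1 0.3534 (35.34%), PC2 0.3276 (32.76%), PC3 0.319 (31.9%);  cumulative: 0.3534, 0.681, 1


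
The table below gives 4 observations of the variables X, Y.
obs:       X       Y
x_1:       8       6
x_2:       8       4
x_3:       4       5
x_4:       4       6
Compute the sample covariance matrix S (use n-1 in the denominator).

Step 1 — column means:
  mean(X) = (8 + 8 + 4 + 4) / 4 = 24/4 = 6
  mean(Y) = (6 + 4 + 5 + 6) / 4 = 21/4 = 5.25

Step 2 — sample covariance S[i,j] = (1/(n-1)) · Σ_k (x_{k,i} - mean_i) · (x_{k,j} - mean_j), with n-1 = 3.
  S[X,X] = ((2)·(2) + (2)·(2) + (-2)·(-2) + (-2)·(-2)) / 3 = 16/3 = 5.3333
  S[X,Y] = ((2)·(0.75) + (2)·(-1.25) + (-2)·(-0.25) + (-2)·(0.75)) / 3 = -2/3 = -0.6667
  S[Y,Y] = ((0.75)·(0.75) + (-1.25)·(-1.25) + (-0.25)·(-0.25) + (0.75)·(0.75)) / 3 = 2.75/3 = 0.9167

S is symmetric (S[j,i] = S[i,j]). Assembling:

S = [[5.3333, -0.6667],
 [-0.6667, 0.9167]]


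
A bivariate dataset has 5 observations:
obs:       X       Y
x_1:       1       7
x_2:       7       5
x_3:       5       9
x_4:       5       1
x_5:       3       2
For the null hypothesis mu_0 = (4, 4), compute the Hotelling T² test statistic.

Step 1 — sample mean vector:
  mean(X) = (1 + 7 + 5 + 5 + 3) / 5 = 21/5 = 4.2
  mean(Y) = (7 + 5 + 9 + 1 + 2) / 5 = 24/5 = 4.8
  x̄ = (4.2, 4.8),  deviation x̄ - mu_0 = (4.2, 4.8) - (4, 4) = (0.2, 0.8).

Step 2 — sample covariance matrix, S[i,j] = (1/(n-1)) · Σ_k (x_{k,i} - mean_i) · (x_{k,j} - mean_j), divisor n-1 = 4:
  S[X,X] = ((-3.2)·(-3.2) + (2.8)·(2.8) + (0.8)·(0.8) + (0.8)·(0.8) + (-1.2)·(-1.2)) / 4 = 20.8/4 = 5.2
  S[X,Y] = ((-3.2)·(2.2) + (2.8)·(0.2) + (0.8)·(4.2) + (0.8)·(-3.8) + (-1.2)·(-2.8)) / 4 = -2.8/4 = -0.7
  S[Y,Y] = ((2.2)·(2.2) + (0.2)·(0.2) + (4.2)·(4.2) + (-3.8)·(-3.8) + (-2.8)·(-2.8)) / 4 = 44.8/4 = 11.2
  S = [[5.2, -0.7],
 [-0.7, 11.2]].

Step 3 — invert S. det(S) = 5.2·11.2 - (-0.7)² = 57.75.
  S^{-1} = (1/det) · [[d, -b], [-b, a]] = [[0.1939, 0.0121],
 [0.0121, 0.09]].

Step 4 — quadratic form (x̄ - mu_0)^T · S^{-1} · (x̄ - mu_0):
  S^{-1} · (x̄ - mu_0) = (0.0485, 0.0745),
  (x̄ - mu_0)^T · [...] = (0.2)·(0.0485) + (0.8)·(0.0745) = 0.0693.

Step 5 — scale by n: T² = 5 · 0.0693 = 0.3463.

T² ≈ 0.3463


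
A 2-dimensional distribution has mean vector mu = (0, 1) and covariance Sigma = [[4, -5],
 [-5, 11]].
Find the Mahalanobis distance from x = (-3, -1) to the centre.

Step 1 — centre the observation: (x - mu) = (-3, -2).

Step 2 — invert Sigma. det(Sigma) = 4·11 - (-5)² = 19.
  Sigma^{-1} = (1/det) · [[d, -b], [-b, a]] = [[0.5789, 0.2632],
 [0.2632, 0.2105]].

Step 3 — form the quadratic (x - mu)^T · Sigma^{-1} · (x - mu):
  Sigma^{-1} · (x - mu) = (-2.2632, -1.2105).
  (x - mu)^T · [Sigma^{-1} · (x - mu)] = (-3)·(-2.2632) + (-2)·(-1.2105) = 9.2105.

Step 4 — take square root: d = √(9.2105) ≈ 3.0349.

d(x, mu) = √(9.2105) ≈ 3.0349


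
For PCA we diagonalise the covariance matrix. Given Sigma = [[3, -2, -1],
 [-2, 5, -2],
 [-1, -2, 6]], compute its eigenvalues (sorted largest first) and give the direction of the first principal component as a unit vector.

Step 1 — characteristic polynomial p(λ) = det(λI - Sigma) = λ³ - tr·λ² + c_1·λ - det, where tr = trace, c_1 = sum of the principal 2×2 minors, det = det(Sigma):
  tr = 3 + 5 + 6 = 14,
  c_1 = (3·5 - (-2)²) + (3·6 - (-1)²) + (5·6 - (-2)²) = 11 + 17 + 26 = 54,
  det = 3·(5·6 - (-2)²) - (-2)·((-2)·6 - (-2)·(-1)) + (-1)·((-2)·(-2) - 5·(-1)) = 3·(26) - (-2)·(-14) + (-1)·(9) = 41.
  So p(λ) = λ³ - 14λ² + 54λ - 41.
Step 2 — look for an integer root (rational root theorem: any rational root is an integer divisor of 41). Testing λ = 1:
  p(1) = 1 - 14 + 54 - 41 = 0  ✓
  Dividing out (λ - 1): p(λ) = (λ - 1)(λ² - 13λ + 41).
Step 3 — remaining eigenvalues from the quadratic λ² - 13λ + 41 = 0:
  Δ = 13² - 4·41 = 169 - 164 = 5,  λ = (13 ± √5)/2 = (13 ± 2.2361)/2 ≈ 7.618 or 5.382.
  Sorted: λ_1 = 7.618,  λ_2 = 5.382,  λ_3 = 1  (check: sum = 14 = tr ✓).

Step 4 — unit eigenvector for λ_1 ≈ 7.618: v spans the null space of (Sigma - λ_1 I), whose rows are
  r_1 = (-4.618, -2, -1),  r_2 = (-2, -2.618, -2),  r_3 = (-1, -2, -1.618).
  v is orthogonal to every row, so take v ∝ r_1 × r_2 = ((-2)·(-2) - (-1)·(-2.618), (-1)·(-2) - (-4.618)·(-2), (-4.618)·(-2.618) - (-2)·(-2)) ≈ (1.382, -7.2361, 8.0902).
  Let u = (1.382, -7.2361, 8.0902).
  ||u|| = √((1.382)² + (-7.2361)² + (8.0902)²) = √(119.7214) ≈ 10.9417,  v_1 = u/||u|| ≈ (0.1263, -0.6613, 0.7394) (||v_1|| = 1).

λ_1 = 7.618,  λ_2 = 5.382,  λ_3 = 1;  v_1 ≈ (0.1263, -0.6613, 0.7394)


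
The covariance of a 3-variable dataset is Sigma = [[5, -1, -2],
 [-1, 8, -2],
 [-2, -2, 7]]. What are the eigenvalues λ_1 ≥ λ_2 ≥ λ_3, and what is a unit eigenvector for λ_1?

Step 1 — characteristic polynomial p(λ) = det(λI - Sigma) = λ³ - tr·λ² + c_1·λ - det, where tr = trace, c_1 = sum of the principal 2×2 minors, det = det(Sigma):
  tr = 5 + 8 + 7 = 20,
  c_1 = (5·8 - (-1)²) + (5·7 - (-2)²) + (8·7 - (-2)²) = 39 + 31 + 52 = 122,
  det = 5·(8·7 - (-2)²) - (-1)·((-1)·7 - (-2)·(-2)) + (-2)·((-1)·(-2) - 8·(-2)) = 5·(52) - (-1)·(-11) + (-2)·(18) = 213.
  So p(λ) = λ³ - 20λ² + 122λ - 213.
Step 2 — look for an integer root (rational root theorem: any rational root is an integer divisor of 213). Testing λ = 3:
  p(3) = 27 - 180 + 366 - 213 = 0  ✓
  Dividing out (λ - 3): p(λ) = (λ - 3)(λ² - 17λ + 71).
Step 3 — remaining eigenvalues from the quadratic λ² - 17λ + 71 = 0:
  Δ = 17² - 4·71 = 289 - 284 = 5,  λ = (17 ± √5)/2 = (17 ± 2.2361)/2 ≈ 9.618 or 7.382.
  Sorted: λ_1 = 9.618,  λ_2 = 7.382,  λ_3 = 3  (check: sum = 20 = tr ✓).

Step 4 — unit eigenvector for λ_1 ≈ 9.618: v spans the null space of (Sigma - λ_1 I), whose rows are
  r_1 = (-4.618, -1, -2),  r_2 = (-1, -1.618, -2),  r_3 = (-2, -2, -2.618).
  v is orthogonal to every row, so take v ∝ r_1 × r_2 = ((-1)·(-2) - (-2)·(-1.618), (-2)·(-1) - (-4.618)·(-2), (-4.618)·(-1.618) - (-1)·(-1)) ≈ (-1.2361, -7.2361, 6.4721).
  Rescale (multiply by -1 so the first nonzero entry is positive): u = (1.2361, 7.2361, -6.4721).
  ||u|| = √((1.2361)² + (7.2361)² + (-6.4721)²) = √(95.7771) ≈ 9.7866,  v_1 = u/||u|| ≈ (0.1263, 0.7394, -0.6613) (||v_1|| = 1).

λ_1 = 9.618,  λ_2 = 7.382,  λ_3 = 3;  v_1 ≈ (0.1263, 0.7394, -0.6613)


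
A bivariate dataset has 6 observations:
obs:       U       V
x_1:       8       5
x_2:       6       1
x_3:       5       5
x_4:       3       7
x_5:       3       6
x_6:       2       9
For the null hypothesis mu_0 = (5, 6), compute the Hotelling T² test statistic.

Step 1 — sample mean vector:
  mean(U) = (8 + 6 + 5 + 3 + 3 + 2) / 6 = 27/6 = 4.5
  mean(V) = (5 + 1 + 5 + 7 + 6 + 9) / 6 = 33/6 = 5.5
  x̄ = (4.5, 5.5),  deviation x̄ - mu_0 = (4.5, 5.5) - (5, 6) = (-0.5, -0.5).

Step 2 — sample covariance matrix, S[i,j] = (1/(n-1)) · Σ_k (x_{k,i} - mean_i) · (x_{k,j} - mean_j), divisor n-1 = 5:
  S[U,U] = ((3.5)·(3.5) + (1.5)·(1.5) + (0.5)·(0.5) + (-1.5)·(-1.5) + (-1.5)·(-1.5) + (-2.5)·(-2.5)) / 5 = 25.5/5 = 5.1
  S[U,V] = ((3.5)·(-0.5) + (1.5)·(-4.5) + (0.5)·(-0.5) + (-1.5)·(1.5) + (-1.5)·(0.5) + (-2.5)·(3.5)) / 5 = -20.5/5 = -4.1
  S[V,V] = ((-0.5)·(-0.5) + (-4.5)·(-4.5) + (-0.5)·(-0.5) + (1.5)·(1.5) + (0.5)·(0.5) + (3.5)·(3.5)) / 5 = 35.5/5 = 7.1
  S = [[5.1, -4.1],
 [-4.1, 7.1]].

Step 3 — invert S. det(S) = 5.1·7.1 - (-4.1)² = 19.4.
  S^{-1} = (1/det) · [[d, -b], [-b, a]] = [[0.366, 0.2113],
 [0.2113, 0.2629]].

Step 4 — quadratic form (x̄ - mu_0)^T · S^{-1} · (x̄ - mu_0):
  S^{-1} · (x̄ - mu_0) = (-0.2887, -0.2371),
  (x̄ - mu_0)^T · [...] = (-0.5)·(-0.2887) + (-0.5)·(-0.2371) = 0.2629.

Step 5 — scale by n: T² = 6 · 0.2629 = 1.5773.

T² ≈ 1.5773


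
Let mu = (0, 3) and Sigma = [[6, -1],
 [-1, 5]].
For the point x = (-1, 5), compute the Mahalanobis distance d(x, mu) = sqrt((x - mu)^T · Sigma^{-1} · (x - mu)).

Step 1 — centre the observation: (x - mu) = (-1, 2).

Step 2 — invert Sigma. det(Sigma) = 6·5 - (-1)² = 29.
  Sigma^{-1} = (1/det) · [[d, -b], [-b, a]] = [[0.1724, 0.0345],
 [0.0345, 0.2069]].

Step 3 — form the quadratic (x - mu)^T · Sigma^{-1} · (x - mu):
  Sigma^{-1} · (x - mu) = (-0.1034, 0.3793).
  (x - mu)^T · [Sigma^{-1} · (x - mu)] = (-1)·(-0.1034) + (2)·(0.3793) = 0.8621.

Step 4 — take square root: d = √(0.8621) ≈ 0.9285.

d(x, mu) = √(0.8621) ≈ 0.9285


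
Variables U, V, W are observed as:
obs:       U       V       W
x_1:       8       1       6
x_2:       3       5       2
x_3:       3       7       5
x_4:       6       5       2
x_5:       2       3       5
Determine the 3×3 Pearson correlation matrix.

Step 1 — column means:
  mean(U) = (8 + 3 + 3 + 6 + 2) / 5 = 22/5 = 4.4
  mean(V) = (1 + 5 + 7 + 5 + 3) / 5 = 21/5 = 4.2
  mean(W) = (6 + 2 + 5 + 2 + 5) / 5 = 20/5 = 4

Step 2 — sample variances and covariances s[i,j] = (1/(n-1)) · Σ_k (x_{k,i} - mean_i) · (x_{k,j} - mean_j), with n-1 = 4:
  s[U,U] = ((3.6)·(3.6) + (-1.4)·(-1.4) + (-1.4)·(-1.4) + (1.6)·(1.6) + (-2.4)·(-2.4)) / 4 = 25.2/4 = 6.3
  s[U,V] = ((3.6)·(-3.2) + (-1.4)·(0.8) + (-1.4)·(2.8) + (1.6)·(0.8) + (-2.4)·(-1.2)) / 4 = -12.4/4 = -3.1
  s[U,W] = ((3.6)·(2) + (-1.4)·(-2) + (-1.4)·(1) + (1.6)·(-2) + (-2.4)·(1)) / 4 = 3/4 = 0.75
  s[V,V] = ((-3.2)·(-3.2) + (0.8)·(0.8) + (2.8)·(2.8) + (0.8)·(0.8) + (-1.2)·(-1.2)) / 4 = 20.8/4 = 5.2
  s[V,W] = ((-3.2)·(2) + (0.8)·(-2) + (2.8)·(1) + (0.8)·(-2) + (-1.2)·(1)) / 4 = -8/4 = -2
  s[W,W] = ((2)·(2) + (-2)·(-2) + (1)·(1) + (-2)·(-2) + (1)·(1)) / 4 = 14/4 = 3.5
  Sample standard deviations s_i = √(s[i,i]):
  s(U) = √(6.3) = 2.51
  s(V) = √(5.2) = 2.2804
  s(W) = √(3.5) = 1.8708

Step 3 — r_{ij} = s_{ij} / (s_i · s_j):
  r[U,U] = 1 (diagonal).
  r[U,V] = -3.1 / (2.51 · 2.2804) = -3.1 / 5.7236 = -0.5416
  r[U,W] = 0.75 / (2.51 · 1.8708) = 0.75 / 4.6957 = 0.1597
  r[V,V] = 1 (diagonal).
  r[V,W] = -2 / (2.2804 · 1.8708) = -2 / 4.2661 = -0.4688
  r[W,W] = 1 (diagonal).

R is symmetric with unit diagonal. Assembling:

R = [[1, -0.5416, 0.1597],
 [-0.5416, 1, -0.4688],
 [0.1597, -0.4688, 1]]


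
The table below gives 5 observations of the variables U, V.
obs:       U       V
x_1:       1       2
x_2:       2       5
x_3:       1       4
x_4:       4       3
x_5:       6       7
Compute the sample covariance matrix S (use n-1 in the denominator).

Step 1 — column means:
  mean(U) = (1 + 2 + 1 + 4 + 6) / 5 = 14/5 = 2.8
  mean(V) = (2 + 5 + 4 + 3 + 7) / 5 = 21/5 = 4.2

Step 2 — sample covariance S[i,j] = (1/(n-1)) · Σ_k (x_{k,i} - mean_i) · (x_{k,j} - mean_j), with n-1 = 4.
  S[U,U] = ((-1.8)·(-1.8) + (-0.8)·(-0.8) + (-1.8)·(-1.8) + (1.2)·(1.2) + (3.2)·(3.2)) / 4 = 18.8/4 = 4.7
  S[U,V] = ((-1.8)·(-2.2) + (-0.8)·(0.8) + (-1.8)·(-0.2) + (1.2)·(-1.2) + (3.2)·(2.8)) / 4 = 11.2/4 = 2.8
  S[V,V] = ((-2.2)·(-2.2) + (0.8)·(0.8) + (-0.2)·(-0.2) + (-1.2)·(-1.2) + (2.8)·(2.8)) / 4 = 14.8/4 = 3.7

S is symmetric (S[j,i] = S[i,j]). Assembling:

S = [[4.7, 2.8],
 [2.8, 3.7]]


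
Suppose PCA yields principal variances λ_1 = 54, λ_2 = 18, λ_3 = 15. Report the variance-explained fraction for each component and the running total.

Step 1 — total variance = trace(Sigma) = Σ λ_i = 54 + 18 + 15 = 87.

Step 2 — fraction explained by component i = λ_i / Σ λ:
  PC1: 54/87 = 0.6207
  PC2: 18/87 = 0.2069
  PC3: 15/87 = 0.1724

Step 3 — cumulative fraction after k components = (λ_1 + ... + λ_k) / Σ λ:
  k = 1: 54/87 = 0.6207
  k = 2: (54 + 18)/87 = 72/87 = 0.8276
  k = 3: (54 + 18 + 15)/87 = 87/87 = 1

Summary (fraction, with percent):

explained: PC1 0.6207 (62.07%), PC2 0.2069 (20.69%), PC3 0.1724 (17.24%);  cumulative: 0.6207, 0.8276, 1


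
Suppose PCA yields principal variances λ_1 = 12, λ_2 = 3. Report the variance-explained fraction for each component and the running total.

Step 1 — total variance = trace(Sigma) = Σ λ_i = 12 + 3 = 15.

Step 2 — fraction explained by component i = λ_i / Σ λ:
  PC1: 12/15 = 0.8
  PC2: 3/15 = 0.2

Step 3 — cumulative fraction after k components = (λ_1 + ... + λ_k) / Σ λ:
  k = 1: 12/15 = 0.8
  k = 2: (12 + 3)/15 = 15/15 = 1

Summary (fraction, with percent):

explained: PC1 0.8 (80%), PC2 0.2 (20%);  cumulative: 0.8, 1


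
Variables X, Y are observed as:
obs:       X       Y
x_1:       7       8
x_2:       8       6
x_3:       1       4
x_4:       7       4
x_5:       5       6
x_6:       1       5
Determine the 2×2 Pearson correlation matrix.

Step 1 — column means:
  mean(X) = (7 + 8 + 1 + 7 + 5 + 1) / 6 = 29/6 = 4.8333
  mean(Y) = (8 + 6 + 4 + 4 + 6 + 5) / 6 = 33/6 = 5.5

Step 2 — sample variances and covariances s[i,j] = (1/(n-1)) · Σ_k (x_{k,i} - mean_i) · (x_{k,j} - mean_j), with n-1 = 5:
  s[X,X] = ((2.1667)·(2.1667) + (3.1667)·(3.1667) + (-3.8333)·(-3.8333) + (2.1667)·(2.1667) + (0.1667)·(0.1667) + (-3.8333)·(-3.8333)) / 5 = 48.8333/5 = 9.7667
  s[X,Y] = ((2.1667)·(2.5) + (3.1667)·(0.5) + (-3.8333)·(-1.5) + (2.1667)·(-1.5) + (0.1667)·(0.5) + (-3.8333)·(-0.5)) / 5 = 11.5/5 = 2.3
  s[Y,Y] = ((2.5)·(2.5) + (0.5)·(0.5) + (-1.5)·(-1.5) + (-1.5)·(-1.5) + (0.5)·(0.5) + (-0.5)·(-0.5)) / 5 = 11.5/5 = 2.3
  Sample standard deviations s_i = √(s[i,i]):
  s(X) = √(9.7667) = 3.1252
  s(Y) = √(2.3) = 1.5166

Step 3 — r_{ij} = s_{ij} / (s_i · s_j):
  r[X,X] = 1 (diagonal).
  r[X,Y] = 2.3 / (3.1252 · 1.5166) = 2.3 / 4.7395 = 0.4853
  r[Y,Y] = 1 (diagonal).

R is symmetric with unit diagonal. Assembling:

R = [[1, 0.4853],
 [0.4853, 1]]


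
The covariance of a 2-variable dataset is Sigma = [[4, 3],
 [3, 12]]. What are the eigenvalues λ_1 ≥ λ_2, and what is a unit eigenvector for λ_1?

Step 1 — characteristic polynomial of 2×2 Sigma:
  det(Sigma - λI) = λ² - trace · λ + det = 0.
  trace = 4 + 12 = 16, det = 4·12 - (3)² = 39.
Step 2 — discriminant:
  Δ = trace² - 4·det = 256 - 156 = 100.
Step 3 — eigenvalues:
  λ = (trace ± √Δ)/2 = (16 ± 10)/2,
  λ_1 = 13,  λ_2 = 3.

Step 4 — unit eigenvector for λ_1: solve (Sigma - λ_1 I)v = 0. First row:
  (4 - 13)·v_x + (3)·v_y = 0, i.e. (-9)·v_x + (3)·v_y = 0,
  so v ∝ (b, λ_1 - a) = (3, 9) = u.
  ||u|| = √((3)² + (9)²) = √(90) ≈ 9.4868,
  v_1 = u/||u|| ≈ (0.3162, 0.9487) (||v_1|| = 1).

λ_1 = 13,  λ_2 = 3;  v_1 ≈ (0.3162, 0.9487)


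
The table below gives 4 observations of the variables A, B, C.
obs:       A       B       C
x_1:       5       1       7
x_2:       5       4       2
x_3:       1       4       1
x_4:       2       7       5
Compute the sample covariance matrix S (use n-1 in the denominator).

Step 1 — column means:
  mean(A) = (5 + 5 + 1 + 2) / 4 = 13/4 = 3.25
  mean(B) = (1 + 4 + 4 + 7) / 4 = 16/4 = 4
  mean(C) = (7 + 2 + 1 + 5) / 4 = 15/4 = 3.75

Step 2 — sample covariance S[i,j] = (1/(n-1)) · Σ_k (x_{k,i} - mean_i) · (x_{k,j} - mean_j), with n-1 = 3.
  S[A,A] = ((1.75)·(1.75) + (1.75)·(1.75) + (-2.25)·(-2.25) + (-1.25)·(-1.25)) / 3 = 12.75/3 = 4.25
  S[A,B] = ((1.75)·(-3) + (1.75)·(0) + (-2.25)·(0) + (-1.25)·(3)) / 3 = -9/3 = -3
  S[A,C] = ((1.75)·(3.25) + (1.75)·(-1.75) + (-2.25)·(-2.75) + (-1.25)·(1.25)) / 3 = 7.25/3 = 2.4167
  S[B,B] = ((-3)·(-3) + (0)·(0) + (0)·(0) + (3)·(3)) / 3 = 18/3 = 6
  S[B,C] = ((-3)·(3.25) + (0)·(-1.75) + (0)·(-2.75) + (3)·(1.25)) / 3 = -6/3 = -2
  S[C,C] = ((3.25)·(3.25) + (-1.75)·(-1.75) + (-2.75)·(-2.75) + (1.25)·(1.25)) / 3 = 22.75/3 = 7.5833

S is symmetric (S[j,i] = S[i,j]). Assembling:

S = [[4.25, -3, 2.4167],
 [-3, 6, -2],
 [2.4167, -2, 7.5833]]


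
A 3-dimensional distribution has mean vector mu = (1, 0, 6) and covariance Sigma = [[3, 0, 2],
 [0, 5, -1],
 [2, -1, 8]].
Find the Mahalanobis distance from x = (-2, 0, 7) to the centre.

Step 1 — centre the observation: (x - mu) = (-3, 0, 1).

Step 2 — invert Sigma (cofactor / det for 3×3, or solve directly):
  Sigma^{-1} = [[0.4021, -0.0206, -0.1031],
 [-0.0206, 0.2062, 0.0309],
 [-0.1031, 0.0309, 0.1546]].

Step 3 — form the quadratic (x - mu)^T · Sigma^{-1} · (x - mu):
  Sigma^{-1} · (x - mu) = (-1.3093, 0.0928, 0.4639).
  (x - mu)^T · [Sigma^{-1} · (x - mu)] = (-3)·(-1.3093) + (0)·(0.0928) + (1)·(0.4639) = 4.3918.

Step 4 — take square root: d = √(4.3918) ≈ 2.0957.

d(x, mu) = √(4.3918) ≈ 2.0957


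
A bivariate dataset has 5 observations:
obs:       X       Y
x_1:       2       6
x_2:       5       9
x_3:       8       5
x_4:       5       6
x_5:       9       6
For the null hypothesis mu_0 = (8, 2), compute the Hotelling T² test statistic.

Step 1 — sample mean vector:
  mean(X) = (2 + 5 + 8 + 5 + 9) / 5 = 29/5 = 5.8
  mean(Y) = (6 + 9 + 5 + 6 + 6) / 5 = 32/5 = 6.4
  x̄ = (5.8, 6.4),  deviation x̄ - mu_0 = (5.8, 6.4) - (8, 2) = (-2.2, 4.4).

Step 2 — sample covariance matrix, S[i,j] = (1/(n-1)) · Σ_k (x_{k,i} - mean_i) · (x_{k,j} - mean_j), divisor n-1 = 4:
  S[X,X] = ((-3.8)·(-3.8) + (-0.8)·(-0.8) + (2.2)·(2.2) + (-0.8)·(-0.8) + (3.2)·(3.2)) / 4 = 30.8/4 = 7.7
  S[X,Y] = ((-3.8)·(-0.4) + (-0.8)·(2.6) + (2.2)·(-1.4) + (-0.8)·(-0.4) + (3.2)·(-0.4)) / 4 = -4.6/4 = -1.15
  S[Y,Y] = ((-0.4)·(-0.4) + (2.6)·(2.6) + (-1.4)·(-1.4) + (-0.4)·(-0.4) + (-0.4)·(-0.4)) / 4 = 9.2/4 = 2.3
  S = [[7.7, -1.15],
 [-1.15, 2.3]].

Step 3 — invert S. det(S) = 7.7·2.3 - (-1.15)² = 16.3875.
  S^{-1} = (1/det) · [[d, -b], [-b, a]] = [[0.1404, 0.0702],
 [0.0702, 0.4699]].

Step 4 — quadratic form (x̄ - mu_0)^T · S^{-1} · (x̄ - mu_0):
  S^{-1} · (x̄ - mu_0) = (0, 1.913),
  (x̄ - mu_0)^T · [...] = (-2.2)·(0) + (4.4)·(1.913) = 8.4174.

Step 5 — scale by n: T² = 5 · 8.4174 = 42.087.

T² ≈ 42.087


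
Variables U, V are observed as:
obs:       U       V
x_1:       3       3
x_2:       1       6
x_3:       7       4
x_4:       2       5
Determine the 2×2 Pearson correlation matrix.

Step 1 — column means:
  mean(U) = (3 + 1 + 7 + 2) / 4 = 13/4 = 3.25
  mean(V) = (3 + 6 + 4 + 5) / 4 = 18/4 = 4.5

Step 2 — sample variances and covariances s[i,j] = (1/(n-1)) · Σ_k (x_{k,i} - mean_i) · (x_{k,j} - mean_j), with n-1 = 3:
  s[U,U] = ((-0.25)·(-0.25) + (-2.25)·(-2.25) + (3.75)·(3.75) + (-1.25)·(-1.25)) / 3 = 20.75/3 = 6.9167
  s[U,V] = ((-0.25)·(-1.5) + (-2.25)·(1.5) + (3.75)·(-0.5) + (-1.25)·(0.5)) / 3 = -5.5/3 = -1.8333
  s[V,V] = ((-1.5)·(-1.5) + (1.5)·(1.5) + (-0.5)·(-0.5) + (0.5)·(0.5)) / 3 = 5/3 = 1.6667
  Sample standard deviations s_i = √(s[i,i]):
  s(U) = √(6.9167) = 2.63
  s(V) = √(1.6667) = 1.291

Step 3 — r_{ij} = s_{ij} / (s_i · s_j):
  r[U,U] = 1 (diagonal).
  r[U,V] = -1.8333 / (2.63 · 1.291) = -1.8333 / 3.3953 = -0.54
  r[V,V] = 1 (diagonal).

R is symmetric with unit diagonal. Assembling:

R = [[1, -0.54],
 [-0.54, 1]]


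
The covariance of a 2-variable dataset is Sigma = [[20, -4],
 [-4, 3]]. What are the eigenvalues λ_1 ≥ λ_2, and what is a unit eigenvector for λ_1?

Step 1 — characteristic polynomial of 2×2 Sigma:
  det(Sigma - λI) = λ² - trace · λ + det = 0.
  trace = 20 + 3 = 23, det = 20·3 - (-4)² = 44.
Step 2 — discriminant:
  Δ = trace² - 4·det = 529 - 176 = 353.
Step 3 — eigenvalues:
  λ = (trace ± √Δ)/2 = (23 ± 18.7883)/2,
  λ_1 = 20.8941,  λ_2 = 2.1059.

Step 4 — unit eigenvector for λ_1: solve (Sigma - λ_1 I)v = 0. First row:
  (20 - 20.8941)·v_x + (-4)·v_y = 0, i.e. (-0.8941)·v_x + (-4)·v_y = 0,
  so v ∝ (b, λ_1 - a) = (-4, 0.8941); multiply by -1 so the first entry is positive: u = (4, -0.8941).
  ||u|| = √((4)² + (-0.8941)²) = √(16.7995) ≈ 4.0987,
  v_1 = u/||u|| ≈ (0.9759, -0.2182) (||v_1|| = 1).

λ_1 = 20.8941,  λ_2 = 2.1059;  v_1 ≈ (0.9759, -0.2182)


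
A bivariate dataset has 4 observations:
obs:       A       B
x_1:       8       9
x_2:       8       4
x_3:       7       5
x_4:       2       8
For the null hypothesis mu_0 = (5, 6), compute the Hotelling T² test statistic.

Step 1 — sample mean vector:
  mean(A) = (8 + 8 + 7 + 2) / 4 = 25/4 = 6.25
  mean(B) = (9 + 4 + 5 + 8) / 4 = 26/4 = 6.5
  x̄ = (6.25, 6.5),  deviation x̄ - mu_0 = (6.25, 6.5) - (5, 6) = (1.25, 0.5).

Step 2 — sample covariance matrix, S[i,j] = (1/(n-1)) · Σ_k (x_{k,i} - mean_i) · (x_{k,j} - mean_j), divisor n-1 = 3:
  S[A,A] = ((1.75)·(1.75) + (1.75)·(1.75) + (0.75)·(0.75) + (-4.25)·(-4.25)) / 3 = 24.75/3 = 8.25
  S[A,B] = ((1.75)·(2.5) + (1.75)·(-2.5) + (0.75)·(-1.5) + (-4.25)·(1.5)) / 3 = -7.5/3 = -2.5
  S[B,B] = ((2.5)·(2.5) + (-2.5)·(-2.5) + (-1.5)·(-1.5) + (1.5)·(1.5)) / 3 = 17/3 = 5.6667
  S = [[8.25, -2.5],
 [-2.5, 5.6667]].

Step 3 — invert S. det(S) = 8.25·5.6667 - (-2.5)² = 40.5.
  S^{-1} = (1/det) · [[d, -b], [-b, a]] = [[0.1399, 0.0617],
 [0.0617, 0.2037]].

Step 4 — quadratic form (x̄ - mu_0)^T · S^{-1} · (x̄ - mu_0):
  S^{-1} · (x̄ - mu_0) = (0.2058, 0.179),
  (x̄ - mu_0)^T · [...] = (1.25)·(0.2058) + (0.5)·(0.179) = 0.3467.

Step 5 — scale by n: T² = 4 · 0.3467 = 1.3868.

T² ≈ 1.3868


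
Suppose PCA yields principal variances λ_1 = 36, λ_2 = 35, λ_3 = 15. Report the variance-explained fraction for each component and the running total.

Step 1 — total variance = trace(Sigma) = Σ λ_i = 36 + 35 + 15 = 86.

Step 2 — fraction explained by component i = λ_i / Σ λ:
  PC1: 36/86 = 0.4186
  PC2: 35/86 = 0.407
  PC3: 15/86 = 0.1744

Step 3 — cumulative fraction after k components = (λ_1 + ... + λ_k) / Σ λ:
  k = 1: 36/86 = 0.4186
  k = 2: (36 + 35)/86 = 71/86 = 0.8256
  k = 3: (36 + 35 + 15)/86 = 86/86 = 1

Summary (fraction, with percent):

explained: PC1 0.4186 (41.86%), PC2 0.407 (40.7%), PC3 0.1744 (17.44%);  cumulative: 0.4186, 0.8256, 1


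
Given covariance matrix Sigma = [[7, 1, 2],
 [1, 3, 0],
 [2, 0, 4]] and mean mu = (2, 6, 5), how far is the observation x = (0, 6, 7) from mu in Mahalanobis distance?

Step 1 — centre the observation: (x - mu) = (-2, 0, 2).

Step 2 — invert Sigma (cofactor / det for 3×3, or solve directly):
  Sigma^{-1} = [[0.1765, -0.0588, -0.0882],
 [-0.0588, 0.3529, 0.0294],
 [-0.0882, 0.0294, 0.2941]].

Step 3 — form the quadratic (x - mu)^T · Sigma^{-1} · (x - mu):
  Sigma^{-1} · (x - mu) = (-0.5294, 0.1765, 0.7647).
  (x - mu)^T · [Sigma^{-1} · (x - mu)] = (-2)·(-0.5294) + (0)·(0.1765) + (2)·(0.7647) = 2.5882.

Step 4 — take square root: d = √(2.5882) ≈ 1.6088.

d(x, mu) = √(2.5882) ≈ 1.6088


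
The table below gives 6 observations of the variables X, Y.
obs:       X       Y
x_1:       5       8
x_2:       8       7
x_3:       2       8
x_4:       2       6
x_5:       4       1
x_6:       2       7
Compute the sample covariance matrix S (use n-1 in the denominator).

Step 1 — column means:
  mean(X) = (5 + 8 + 2 + 2 + 4 + 2) / 6 = 23/6 = 3.8333
  mean(Y) = (8 + 7 + 8 + 6 + 1 + 7) / 6 = 37/6 = 6.1667

Step 2 — sample covariance S[i,j] = (1/(n-1)) · Σ_k (x_{k,i} - mean_i) · (x_{k,j} - mean_j), with n-1 = 5.
  S[X,X] = ((1.1667)·(1.1667) + (4.1667)·(4.1667) + (-1.8333)·(-1.8333) + (-1.8333)·(-1.8333) + (0.1667)·(0.1667) + (-1.8333)·(-1.8333)) / 5 = 28.8333/5 = 5.7667
  S[X,Y] = ((1.1667)·(1.8333) + (4.1667)·(0.8333) + (-1.8333)·(1.8333) + (-1.8333)·(-0.1667) + (0.1667)·(-5.1667) + (-1.8333)·(0.8333)) / 5 = 0.1667/5 = 0.0333
  S[Y,Y] = ((1.8333)·(1.8333) + (0.8333)·(0.8333) + (1.8333)·(1.8333) + (-0.1667)·(-0.1667) + (-5.1667)·(-5.1667) + (0.8333)·(0.8333)) / 5 = 34.8333/5 = 6.9667

S is symmetric (S[j,i] = S[i,j]). Assembling:

S = [[5.7667, 0.0333],
 [0.0333, 6.9667]]


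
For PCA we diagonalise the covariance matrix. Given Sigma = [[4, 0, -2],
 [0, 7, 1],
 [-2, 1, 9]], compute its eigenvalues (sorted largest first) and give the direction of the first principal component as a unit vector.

Step 1 — characteristic polynomial p(λ) = det(λI - Sigma) = λ³ - tr·λ² + c_1·λ - det, where tr = trace, c_1 = sum of the principal 2×2 minors, det = det(Sigma):
  tr = 4 + 7 + 9 = 20,
  c_1 = (4·7 - (0)²) + (4·9 - (-2)²) + (7·9 - (1)²) = 28 + 32 + 62 = 122,
  det = 4·(7·9 - (1)²) - (0)·((0)·9 - (1)·(-2)) + (-2)·((0)·(1) - 7·(-2)) = 4·(62) - (0)·(2) + (-2)·(14) = 220.
  So p(λ) = λ³ - 20λ² + 122λ - 220.
Step 2 — look for an integer root (rational root theorem: any rational root is an integer divisor of 220). Testing λ = 10:
  p(10) = 1000 - 2000 + 1220 - 220 = 0  ✓
  Dividing out (λ - 10): p(λ) = (λ - 10)(λ² - 10λ + 22).
Step 3 — remaining eigenvalues from the quadratic λ² - 10λ + 22 = 0:
  Δ = 10² - 4·22 = 100 - 88 = 12,  λ = (10 ± √12)/2 = (10 ± 3.4641)/2 ≈ 6.7321 or 3.2679.
  Sorted: λ_1 = 10,  λ_2 = 6.7321,  λ_3 = 3.2679  (check: sum = 20 = tr ✓).

Step 4 — unit eigenvector for λ_1 = 10: v spans the null space of (Sigma - λ_1 I), whose rows are
  r_1 = (-6, 0, -2),  r_2 = (0, -3, 1),  r_3 = (-2, 1, -1).
  v is orthogonal to every row, so take v ∝ r_1 × r_2 = ((0)·(1) - (-2)·(-3), (-2)·(0) - (-6)·(1), (-6)·(-3) - (0)·(0)) = (-6, 6, 18).
  Rescale (divide by 6; multiply by -1 so the first nonzero entry is positive): u = (1, -1, -3).
  ||u|| = √((1)² + (-1)² + (-3)²) = √(11) ≈ 3.3166,  v_1 = u/||u|| ≈ (0.3015, -0.3015, -0.9045) (||v_1|| = 1).

λ_1 = 10,  λ_2 = 6.7321,  λ_3 = 3.2679;  v_1 ≈ (0.3015, -0.3015, -0.9045)


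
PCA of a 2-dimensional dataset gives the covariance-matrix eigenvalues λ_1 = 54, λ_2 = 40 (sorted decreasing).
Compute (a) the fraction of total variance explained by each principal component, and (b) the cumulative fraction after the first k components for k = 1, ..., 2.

Step 1 — total variance = trace(Sigma) = Σ λ_i = 54 + 40 = 94.

Step 2 — fraction explained by component i = λ_i / Σ λ:
  PC1: 54/94 = 0.5745
  PC2: 40/94 = 0.4255

Step 3 — cumulative fraction after k components = (λ_1 + ... + λ_k) / Σ λ:
  k = 1: 54/94 = 0.5745
  k = 2: (54 + 40)/94 = 94/94 = 1

Summary (fraction, with percent):

explained: PC1 0.5745 (57.45%), PC2 0.4255 (42.55%);  cumulative: 0.5745, 1
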